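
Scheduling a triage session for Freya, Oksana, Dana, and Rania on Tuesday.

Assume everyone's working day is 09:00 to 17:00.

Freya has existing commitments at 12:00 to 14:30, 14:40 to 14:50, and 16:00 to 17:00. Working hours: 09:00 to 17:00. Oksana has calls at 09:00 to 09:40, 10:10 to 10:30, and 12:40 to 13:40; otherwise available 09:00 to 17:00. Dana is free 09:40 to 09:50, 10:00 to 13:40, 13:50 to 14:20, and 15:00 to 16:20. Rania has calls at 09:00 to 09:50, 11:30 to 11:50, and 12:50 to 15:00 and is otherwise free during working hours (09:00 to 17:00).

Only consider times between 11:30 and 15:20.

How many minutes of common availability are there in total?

Freya free within 09:00–17:00: 09:00–12:00, 14:30–14:40, 14:50–16:00.
Oksana free within 09:00–17:00: 09:40–10:10, 10:30–12:40, 13:40–17:00.
Rania free within 09:00–17:00: 09:50–11:30, 11:50–12:50, 15:00–17:00.
Freya ∩ Oksana: 09:40–10:10, 10:30–12:00, 14:30–14:40, 14:50–16:00.
Freya ∩ Oksana ∩ Dana: 09:40–09:50, 10:00–10:10, 10:30–12:00, 15:00–16:00.
Freya ∩ Oksana ∩ Dana ∩ Rania: 10:00–10:10, 10:30–11:30, 11:50–12:00, 15:00–16:00.
Restricted to 11:30–15:20: 11:50–12:00, 15:00–15:20.
Total common minutes: 10 + 20 = 30.

30 minutes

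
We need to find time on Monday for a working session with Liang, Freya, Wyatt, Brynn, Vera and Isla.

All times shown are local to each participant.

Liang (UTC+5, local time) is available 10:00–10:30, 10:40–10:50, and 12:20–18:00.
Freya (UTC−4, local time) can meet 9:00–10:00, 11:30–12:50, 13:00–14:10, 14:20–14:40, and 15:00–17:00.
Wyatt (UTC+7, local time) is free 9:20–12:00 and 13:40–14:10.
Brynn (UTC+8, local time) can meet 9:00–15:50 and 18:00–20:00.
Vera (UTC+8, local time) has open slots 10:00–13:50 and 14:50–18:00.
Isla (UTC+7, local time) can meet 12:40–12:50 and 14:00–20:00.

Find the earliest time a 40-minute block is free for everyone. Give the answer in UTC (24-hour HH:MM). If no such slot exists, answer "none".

Liang → UTC: 05:00–05:30, 05:40–05:50, 07:20–13:00.
Freya → UTC: 13:00–14:00, 15:30–16:50, 17:00–18:10, 18:20–18:40, 19:00–21:00.
Wyatt → UTC: 02:20–05:00, 06:40–07:10.
Brynn → UTC: 01:00–07:50, 10:00–12:00.
Vera → UTC: 02:00–05:50, 06:50–10:00.
Isla → UTC: 05:40–05:50, 07:00–13:00.
Liang ∩ Freya: (none).
Liang ∩ Freya ∩ Wyatt: (none).
Liang ∩ Freya ∩ Wyatt ∩ Brynn: (none).
Liang ∩ Freya ∩ Wyatt ∩ Brynn ∩ Vera: (none).
Liang ∩ Freya ∩ Wyatt ∩ Brynn ∩ Vera ∩ Isla: (none).
Windows ≥ 40 min: (none).

none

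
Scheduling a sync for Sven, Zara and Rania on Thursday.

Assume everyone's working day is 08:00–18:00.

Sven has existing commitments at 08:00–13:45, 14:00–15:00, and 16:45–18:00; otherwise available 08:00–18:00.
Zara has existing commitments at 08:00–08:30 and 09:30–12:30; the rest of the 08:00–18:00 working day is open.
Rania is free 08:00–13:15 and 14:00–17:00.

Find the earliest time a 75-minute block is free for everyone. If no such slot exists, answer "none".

Sven free within 08:00–18:00: 13:45–14:00, 15:00–16:45.
Zara free within 08:00–18:00: 08:30–09:30, 12:30–18:00.
Sven ∩ Zara: 13:45–14:00, 15:00–16:45.
Sven ∩ Zara ∩ Rania: 15:00–16:45.
Windows ≥ 75 min: 15:00–16:45.
Earliest such window starts at 15:00.

15:00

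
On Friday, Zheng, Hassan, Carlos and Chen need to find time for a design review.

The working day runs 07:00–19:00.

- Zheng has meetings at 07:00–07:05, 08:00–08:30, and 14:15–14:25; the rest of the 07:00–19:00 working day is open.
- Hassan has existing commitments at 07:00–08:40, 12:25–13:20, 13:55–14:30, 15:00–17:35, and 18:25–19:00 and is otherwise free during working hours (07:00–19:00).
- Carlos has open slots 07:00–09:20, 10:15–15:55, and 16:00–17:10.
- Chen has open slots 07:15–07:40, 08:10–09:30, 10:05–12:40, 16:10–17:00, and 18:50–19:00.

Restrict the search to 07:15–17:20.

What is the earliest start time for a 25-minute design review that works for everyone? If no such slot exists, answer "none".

Zheng free within 07:00–19:00: 07:05–08:00, 08:30–14:15, 14:25–19:00.
Hassan free within 07:00–19:00: 08:40–12:25, 13:20–13:55, 14:30–15:00, 17:35–18:25.
Zheng ∩ Hassan: 08:40–12:25, 13:20–13:55, 14:30–15:00, 17:35–18:25.
Zheng ∩ Hassan ∩ Carlos: 08:40–09:20, 10:15–12:25, 13:20–13:55, 14:30–15:00.
Zheng ∩ Hassan ∩ Carlos ∩ Chen: 08:40–09:20, 10:15–12:25.
Restricted to 07:15–17:20: 08:40–09:20, 10:15–12:25.
Windows ≥ 25 min: 08:40–09:20, 10:15–12:25.
Earliest such window starts at 08:40.

08:40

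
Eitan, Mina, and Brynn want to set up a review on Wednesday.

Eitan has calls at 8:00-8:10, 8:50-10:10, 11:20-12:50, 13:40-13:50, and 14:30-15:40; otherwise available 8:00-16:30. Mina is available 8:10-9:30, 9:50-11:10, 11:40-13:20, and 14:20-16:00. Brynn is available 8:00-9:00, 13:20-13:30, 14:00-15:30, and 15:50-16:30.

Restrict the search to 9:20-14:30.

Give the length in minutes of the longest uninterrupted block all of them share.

10 minutes

Eitan free within 08:00–16:30: 08:10–08:50, 10:10–11:20, 12:50–13:40, 13:50–14:30, 15:40–16:30.
Eitan ∩ Mina: 08:10–08:50, 10:10–11:10, 12:50–13:20, 14:20–14:30, 15:40–16:00.
Eitan ∩ Mina ∩ Brynn: 08:10–08:50, 14:20–14:30, 15:50–16:00.
Restricted to 09:20–14:30: 14:20–14:30.
Single common window of 10 minutes.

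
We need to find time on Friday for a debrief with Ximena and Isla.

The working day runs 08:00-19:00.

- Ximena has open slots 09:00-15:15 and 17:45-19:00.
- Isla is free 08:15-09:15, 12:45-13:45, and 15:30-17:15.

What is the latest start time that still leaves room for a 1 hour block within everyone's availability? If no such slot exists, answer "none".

Ximena ∩ Isla: 09:00–09:15, 12:45–13:45.
Windows ≥ 60 min: 12:45–13:45.
Latest start in the last window 12:45–13:45 is 13:45 − 60 min = 12:45.

12:45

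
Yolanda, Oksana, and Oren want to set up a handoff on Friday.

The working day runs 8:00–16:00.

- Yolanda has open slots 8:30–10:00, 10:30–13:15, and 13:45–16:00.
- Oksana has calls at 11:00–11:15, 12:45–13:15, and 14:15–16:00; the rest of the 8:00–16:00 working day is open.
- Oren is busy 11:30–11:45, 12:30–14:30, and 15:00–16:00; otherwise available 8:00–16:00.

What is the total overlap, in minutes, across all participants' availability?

180 minutes

Oksana free within 08:00–16:00: 08:00–11:00, 11:15–12:45, 13:15–14:15.
Oren free within 08:00–16:00: 08:00–11:30, 11:45–12:30, 14:30–15:00.
Yolanda ∩ Oksana: 08:30–10:00, 10:30–11:00, 11:15–12:45, 13:45–14:15.
Yolanda ∩ Oksana ∩ Oren: 08:30–10:00, 10:30–11:00, 11:15–11:30, 11:45–12:30.
Total common minutes: 90 + 30 + 15 + 45 = 180.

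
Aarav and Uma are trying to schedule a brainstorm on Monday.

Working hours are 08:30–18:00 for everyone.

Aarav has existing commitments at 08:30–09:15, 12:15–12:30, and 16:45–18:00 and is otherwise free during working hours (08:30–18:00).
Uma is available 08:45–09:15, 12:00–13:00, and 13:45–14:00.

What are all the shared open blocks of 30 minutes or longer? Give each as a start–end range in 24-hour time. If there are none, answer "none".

12:30–13:00

Aarav free within 08:30–18:00: 09:15–12:15, 12:30–16:45.
Aarav ∩ Uma: 12:00–12:15, 12:30–13:00, 13:45–14:00.
Windows ≥ 30 min: 12:30–13:00.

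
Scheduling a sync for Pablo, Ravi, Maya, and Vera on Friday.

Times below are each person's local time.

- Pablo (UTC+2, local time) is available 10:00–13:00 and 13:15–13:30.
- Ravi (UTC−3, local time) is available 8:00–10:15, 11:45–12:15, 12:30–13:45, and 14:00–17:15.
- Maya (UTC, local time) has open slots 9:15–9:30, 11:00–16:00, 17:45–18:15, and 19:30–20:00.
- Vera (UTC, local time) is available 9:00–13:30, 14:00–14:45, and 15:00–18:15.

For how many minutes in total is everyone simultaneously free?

15 minutes

Pablo → UTC: 08:00–11:00, 11:15–11:30.
Ravi → UTC: 11:00–13:15, 14:45–15:15, 15:30–16:45, 17:00–20:15.
Maya → UTC: 09:15–09:30, 11:00–16:00, 17:45–18:15, 19:30–20:00.
Vera → UTC: 09:00–13:30, 14:00–14:45, 15:00–18:15.
Pablo ∩ Ravi: 11:15–11:30.
Pablo ∩ Ravi ∩ Maya: 11:15–11:30.
Pablo ∩ Ravi ∩ Maya ∩ Vera: 11:15–11:30.
Total common minutes: 15.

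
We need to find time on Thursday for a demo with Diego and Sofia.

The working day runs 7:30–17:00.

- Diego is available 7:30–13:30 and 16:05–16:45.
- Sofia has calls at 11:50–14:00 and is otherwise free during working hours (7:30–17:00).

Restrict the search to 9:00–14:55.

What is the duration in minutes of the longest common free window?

Sofia free within 07:30–17:00: 07:30–11:50, 14:00–17:00.
Diego ∩ Sofia: 07:30–11:50, 16:05–16:45.
Restricted to 09:00–14:55: 09:00–11:50.
Single common window of 170 minutes.

170 minutes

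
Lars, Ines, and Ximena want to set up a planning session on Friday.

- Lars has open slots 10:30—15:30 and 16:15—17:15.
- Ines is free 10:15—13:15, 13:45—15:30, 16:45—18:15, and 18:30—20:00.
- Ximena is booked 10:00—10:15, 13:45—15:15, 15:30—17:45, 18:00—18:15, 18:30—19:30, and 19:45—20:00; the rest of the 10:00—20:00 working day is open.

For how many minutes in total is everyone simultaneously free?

Ximena free within 10:00–20:00: 10:15–13:45, 15:15–15:30, 17:45–18:00, 18:15–18:30, 19:30–19:45.
Lars ∩ Ines: 10:30–13:15, 13:45–15:30, 16:45–17:15.
Lars ∩ Ines ∩ Ximena: 10:30–13:15, 15:15–15:30.
Total common minutes: 165 + 15 = 180.

180 minutes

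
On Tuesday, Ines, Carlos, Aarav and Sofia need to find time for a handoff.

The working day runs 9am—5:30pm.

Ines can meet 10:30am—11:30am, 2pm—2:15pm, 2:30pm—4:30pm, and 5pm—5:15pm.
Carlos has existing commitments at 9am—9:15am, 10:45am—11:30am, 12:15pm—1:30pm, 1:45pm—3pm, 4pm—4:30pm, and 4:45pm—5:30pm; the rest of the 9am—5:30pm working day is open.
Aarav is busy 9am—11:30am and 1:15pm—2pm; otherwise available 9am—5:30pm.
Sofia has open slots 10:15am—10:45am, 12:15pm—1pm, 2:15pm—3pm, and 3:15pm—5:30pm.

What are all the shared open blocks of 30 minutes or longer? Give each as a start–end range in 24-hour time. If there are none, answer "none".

15:15–16:00

Carlos free within 09:00–17:30: 09:15–10:45, 11:30–12:15, 13:30–13:45, 15:00–16:00, 16:30–16:45.
Aarav free within 09:00–17:30: 11:30–13:15, 14:00–17:30.
Ines ∩ Carlos: 10:30–10:45, 15:00–16:00.
Ines ∩ Carlos ∩ Aarav: 15:00–16:00.
Ines ∩ Carlos ∩ Aarav ∩ Sofia: 15:15–16:00.
Windows ≥ 30 min: 15:15–16:00.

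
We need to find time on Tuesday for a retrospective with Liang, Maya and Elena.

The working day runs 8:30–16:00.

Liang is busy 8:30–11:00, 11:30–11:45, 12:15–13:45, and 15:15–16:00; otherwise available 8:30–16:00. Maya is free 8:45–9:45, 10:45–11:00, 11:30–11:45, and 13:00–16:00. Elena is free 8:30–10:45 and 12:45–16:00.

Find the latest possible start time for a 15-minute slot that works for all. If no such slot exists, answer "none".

Liang free within 08:30–16:00: 11:00–11:30, 11:45–12:15, 13:45–15:15.
Liang ∩ Maya: 13:45–15:15.
Liang ∩ Maya ∩ Elena: 13:45–15:15.
Windows ≥ 15 min: 13:45–15:15.
Latest start in the last window 13:45–15:15 is 15:15 − 15 min = 15:00.

15:00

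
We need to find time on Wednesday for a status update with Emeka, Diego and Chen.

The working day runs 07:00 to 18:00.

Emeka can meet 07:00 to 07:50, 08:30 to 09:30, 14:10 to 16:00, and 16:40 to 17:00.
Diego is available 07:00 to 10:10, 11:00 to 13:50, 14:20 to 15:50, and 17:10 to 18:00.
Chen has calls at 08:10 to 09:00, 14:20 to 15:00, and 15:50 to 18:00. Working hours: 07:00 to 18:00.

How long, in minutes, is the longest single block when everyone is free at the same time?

Chen free within 07:00–18:00: 07:00–08:10, 09:00–14:20, 15:00–15:50.
Emeka ∩ Diego: 07:00–07:50, 08:30–09:30, 14:20–15:50.
Emeka ∩ Diego ∩ Chen: 07:00–07:50, 09:00–09:30, 15:00–15:50.
Common window lengths: 50, 30, 50 min; longest is 50.

50 minutes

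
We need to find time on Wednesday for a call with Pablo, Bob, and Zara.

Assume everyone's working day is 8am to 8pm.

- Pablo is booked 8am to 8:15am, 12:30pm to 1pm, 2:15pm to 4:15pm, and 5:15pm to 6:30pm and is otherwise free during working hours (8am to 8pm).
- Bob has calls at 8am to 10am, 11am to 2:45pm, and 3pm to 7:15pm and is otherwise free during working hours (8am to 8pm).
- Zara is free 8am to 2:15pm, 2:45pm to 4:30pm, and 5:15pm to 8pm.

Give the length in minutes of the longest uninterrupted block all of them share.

Pablo free within 08:00–20:00: 08:15–12:30, 13:00–14:15, 16:15–17:15, 18:30–20:00.
Bob free within 08:00–20:00: 10:00–11:00, 14:45–15:00, 19:15–20:00.
Pablo ∩ Bob: 10:00–11:00, 19:15–20:00.
Pablo ∩ Bob ∩ Zara: 10:00–11:00, 19:15–20:00.
Common window lengths: 60, 45 min; longest is 60.

60 minutes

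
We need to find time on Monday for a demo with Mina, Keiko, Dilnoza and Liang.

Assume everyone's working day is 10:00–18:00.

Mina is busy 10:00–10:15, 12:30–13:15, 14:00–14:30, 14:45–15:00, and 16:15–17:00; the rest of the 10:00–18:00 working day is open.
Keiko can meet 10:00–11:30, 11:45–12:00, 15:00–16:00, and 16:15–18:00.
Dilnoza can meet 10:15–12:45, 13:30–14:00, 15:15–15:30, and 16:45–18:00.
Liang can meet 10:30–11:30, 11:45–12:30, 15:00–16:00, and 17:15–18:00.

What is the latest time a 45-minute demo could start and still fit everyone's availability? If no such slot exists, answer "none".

Mina free within 10:00–18:00: 10:15–12:30, 13:15–14:00, 14:30–14:45, 15:00–16:15, 17:00–18:00.
Mina ∩ Keiko: 10:15–11:30, 11:45–12:00, 15:00–16:00, 17:00–18:00.
Mina ∩ Keiko ∩ Dilnoza: 10:15–11:30, 11:45–12:00, 15:15–15:30, 17:00–18:00.
Mina ∩ Keiko ∩ Dilnoza ∩ Liang: 10:30–11:30, 11:45–12:00, 15:15–15:30, 17:15–18:00.
Windows ≥ 45 min: 10:30–11:30, 17:15–18:00.
Latest start in the last window 17:15–18:00 is 18:00 − 45 min = 17:15.

17:15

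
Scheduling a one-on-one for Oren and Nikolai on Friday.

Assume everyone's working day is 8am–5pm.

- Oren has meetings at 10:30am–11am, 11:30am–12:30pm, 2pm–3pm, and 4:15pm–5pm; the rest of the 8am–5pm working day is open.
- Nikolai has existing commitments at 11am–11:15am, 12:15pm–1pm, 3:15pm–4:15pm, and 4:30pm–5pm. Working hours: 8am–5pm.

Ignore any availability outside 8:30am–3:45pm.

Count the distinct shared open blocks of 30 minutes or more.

Oren free within 08:00–17:00: 08:00–10:30, 11:00–11:30, 12:30–14:00, 15:00–16:15.
Nikolai free within 08:00–17:00: 08:00–11:00, 11:15–12:15, 13:00–15:15, 16:15–16:30.
Oren ∩ Nikolai: 08:00–10:30, 11:15–11:30, 13:00–14:00, 15:00–15:15.
Restricted to 08:30–15:45: 08:30–10:30, 11:15–11:30, 13:00–14:00, 15:00–15:15.
Windows ≥ 30 min: 08:30–10:30, 13:00–14:00.
That's 2 windows.

2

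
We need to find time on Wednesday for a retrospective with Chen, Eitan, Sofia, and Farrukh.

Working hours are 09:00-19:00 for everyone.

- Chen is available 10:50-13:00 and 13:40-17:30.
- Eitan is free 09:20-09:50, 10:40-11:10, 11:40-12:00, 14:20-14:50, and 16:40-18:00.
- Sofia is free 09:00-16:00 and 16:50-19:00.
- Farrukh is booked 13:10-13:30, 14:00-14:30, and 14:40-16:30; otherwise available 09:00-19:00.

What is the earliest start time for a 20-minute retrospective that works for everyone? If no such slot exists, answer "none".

10:50

Farrukh free within 09:00–19:00: 09:00–13:10, 13:30–14:00, 14:30–14:40, 16:30–19:00.
Chen ∩ Eitan: 10:50–11:10, 11:40–12:00, 14:20–14:50, 16:40–17:30.
Chen ∩ Eitan ∩ Sofia: 10:50–11:10, 11:40–12:00, 14:20–14:50, 16:50–17:30.
Chen ∩ Eitan ∩ Sofia ∩ Farrukh: 10:50–11:10, 11:40–12:00, 14:30–14:40, 16:50–17:30.
Windows ≥ 20 min: 10:50–11:10, 11:40–12:00, 16:50–17:30.
Earliest such window starts at 10:50.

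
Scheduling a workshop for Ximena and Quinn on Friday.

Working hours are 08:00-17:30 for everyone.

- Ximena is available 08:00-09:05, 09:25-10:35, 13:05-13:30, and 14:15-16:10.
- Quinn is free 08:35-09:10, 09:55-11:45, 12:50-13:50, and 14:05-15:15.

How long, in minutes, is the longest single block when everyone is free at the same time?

60 minutes

Ximena ∩ Quinn: 08:35–09:05, 09:55–10:35, 13:05–13:30, 14:15–15:15.
Common window lengths: 30, 40, 25, 60 min; longest is 60.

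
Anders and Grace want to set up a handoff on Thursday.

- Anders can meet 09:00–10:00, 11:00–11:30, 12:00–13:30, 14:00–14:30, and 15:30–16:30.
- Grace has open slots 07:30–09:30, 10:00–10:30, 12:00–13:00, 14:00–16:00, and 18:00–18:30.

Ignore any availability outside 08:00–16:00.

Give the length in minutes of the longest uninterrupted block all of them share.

Anders ∩ Grace: 09:00–09:30, 12:00–13:00, 14:00–14:30, 15:30–16:00.
Restricted to 08:00–16:00: 09:00–09:30, 12:00–13:00, 14:00–14:30, 15:30–16:00.
Common window lengths: 30, 60, 30, 30 min; longest is 60.

60 minutes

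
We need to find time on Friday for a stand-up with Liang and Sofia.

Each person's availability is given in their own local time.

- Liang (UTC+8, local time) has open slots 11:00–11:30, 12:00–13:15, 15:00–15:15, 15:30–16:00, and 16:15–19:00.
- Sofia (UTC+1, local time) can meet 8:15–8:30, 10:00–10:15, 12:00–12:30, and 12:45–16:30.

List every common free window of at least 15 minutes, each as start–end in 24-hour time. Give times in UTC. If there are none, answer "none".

09:00–09:15

Liang → UTC: 03:00–03:30, 04:00–05:15, 07:00–07:15, 07:30–08:00, 08:15–11:00.
Sofia → UTC: 07:15–07:30, 09:00–09:15, 11:00–11:30, 11:45–15:30.
Liang ∩ Sofia: 09:00–09:15.
Windows ≥ 15 min: 09:00–09:15.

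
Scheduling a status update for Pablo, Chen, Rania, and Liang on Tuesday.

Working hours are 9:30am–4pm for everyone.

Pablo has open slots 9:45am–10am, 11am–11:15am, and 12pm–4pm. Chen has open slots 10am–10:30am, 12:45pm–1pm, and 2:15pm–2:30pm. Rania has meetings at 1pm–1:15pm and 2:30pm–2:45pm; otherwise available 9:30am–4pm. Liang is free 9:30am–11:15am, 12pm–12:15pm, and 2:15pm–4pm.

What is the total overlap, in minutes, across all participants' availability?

15 minutes

Rania free within 09:30–16:00: 09:30–13:00, 13:15–14:30, 14:45–16:00.
Pablo ∩ Chen: 12:45–13:00, 14:15–14:30.
Pablo ∩ Chen ∩ Rania: 12:45–13:00, 14:15–14:30.
Pablo ∩ Chen ∩ Rania ∩ Liang: 14:15–14:30.
Total common minutes: 15.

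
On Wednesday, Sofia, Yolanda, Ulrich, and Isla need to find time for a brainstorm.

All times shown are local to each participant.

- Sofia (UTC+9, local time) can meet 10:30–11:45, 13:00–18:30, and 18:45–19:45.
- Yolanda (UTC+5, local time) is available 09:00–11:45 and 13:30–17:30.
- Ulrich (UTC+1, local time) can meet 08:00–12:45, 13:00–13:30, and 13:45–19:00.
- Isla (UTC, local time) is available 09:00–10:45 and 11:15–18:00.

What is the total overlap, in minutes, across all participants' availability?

Sofia → UTC: 01:30–02:45, 04:00–09:30, 09:45–10:45.
Yolanda → UTC: 04:00–06:45, 08:30–12:30.
Ulrich → UTC: 07:00–11:45, 12:00–12:30, 12:45–18:00.
Isla → UTC: 09:00–10:45, 11:15–18:00.
Sofia ∩ Yolanda: 04:00–06:45, 08:30–09:30, 09:45–10:45.
Sofia ∩ Yolanda ∩ Ulrich: 08:30–09:30, 09:45–10:45.
Sofia ∩ Yolanda ∩ Ulrich ∩ Isla: 09:00–09:30, 09:45–10:45.
Total common minutes: 30 + 60 = 90.

90 minutes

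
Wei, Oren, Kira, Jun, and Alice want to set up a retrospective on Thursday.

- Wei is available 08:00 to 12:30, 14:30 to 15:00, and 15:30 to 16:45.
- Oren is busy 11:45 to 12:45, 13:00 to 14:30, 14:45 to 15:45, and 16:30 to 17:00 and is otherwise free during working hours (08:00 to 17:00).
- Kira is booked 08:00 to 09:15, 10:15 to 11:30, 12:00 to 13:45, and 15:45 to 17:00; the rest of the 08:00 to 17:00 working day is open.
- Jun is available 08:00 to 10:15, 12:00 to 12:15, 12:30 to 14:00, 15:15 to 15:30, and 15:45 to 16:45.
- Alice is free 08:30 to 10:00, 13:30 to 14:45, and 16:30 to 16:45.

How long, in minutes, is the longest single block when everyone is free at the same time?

45 minutes

Oren free within 08:00–17:00: 08:00–11:45, 12:45–13:00, 14:30–14:45, 15:45–16:30.
Kira free within 08:00–17:00: 09:15–10:15, 11:30–12:00, 13:45–15:45.
Wei ∩ Oren: 08:00–11:45, 14:30–14:45, 15:45–16:30.
Wei ∩ Oren ∩ Kira: 09:15–10:15, 11:30–11:45, 14:30–14:45.
Wei ∩ Oren ∩ Kira ∩ Jun: 09:15–10:15.
Wei ∩ Oren ∩ Kira ∩ Jun ∩ Alice: 09:15–10:00.
Single common window of 45 minutes.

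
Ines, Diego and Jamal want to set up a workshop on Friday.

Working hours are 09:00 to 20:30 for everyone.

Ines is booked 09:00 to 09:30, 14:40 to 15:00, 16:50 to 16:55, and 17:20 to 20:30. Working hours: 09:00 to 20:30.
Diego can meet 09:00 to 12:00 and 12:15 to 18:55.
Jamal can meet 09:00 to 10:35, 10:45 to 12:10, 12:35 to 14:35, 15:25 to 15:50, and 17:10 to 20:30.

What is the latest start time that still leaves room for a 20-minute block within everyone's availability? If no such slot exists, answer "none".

15:30

Ines free within 09:00–20:30: 09:30–14:40, 15:00–16:50, 16:55–17:20.
Ines ∩ Diego: 09:30–12:00, 12:15–14:40, 15:00–16:50, 16:55–17:20.
Ines ∩ Diego ∩ Jamal: 09:30–10:35, 10:45–12:00, 12:35–14:35, 15:25–15:50, 17:10–17:20.
Windows ≥ 20 min: 09:30–10:35, 10:45–12:00, 12:35–14:35, 15:25–15:50.
Latest start in the last window 15:25–15:50 is 15:50 − 20 min = 15:30.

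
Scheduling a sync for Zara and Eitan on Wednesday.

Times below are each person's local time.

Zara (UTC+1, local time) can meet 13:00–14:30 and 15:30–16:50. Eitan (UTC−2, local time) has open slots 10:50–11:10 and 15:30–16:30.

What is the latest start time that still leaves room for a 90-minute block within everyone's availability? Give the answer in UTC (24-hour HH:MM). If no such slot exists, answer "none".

none

Zara → UTC: 12:00–13:30, 14:30–15:50.
Eitan → UTC: 12:50–13:10, 17:30–18:30.
Zara ∩ Eitan: 12:50–13:10.
Windows ≥ 90 min: (none).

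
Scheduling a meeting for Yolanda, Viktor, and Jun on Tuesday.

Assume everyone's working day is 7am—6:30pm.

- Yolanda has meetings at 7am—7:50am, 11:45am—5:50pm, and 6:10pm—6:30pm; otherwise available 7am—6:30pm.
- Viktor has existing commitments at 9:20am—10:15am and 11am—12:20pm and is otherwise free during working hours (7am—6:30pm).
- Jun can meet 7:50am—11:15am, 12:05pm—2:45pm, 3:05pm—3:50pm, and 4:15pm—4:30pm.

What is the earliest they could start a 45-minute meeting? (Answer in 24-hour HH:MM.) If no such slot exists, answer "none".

07:50

Yolanda free within 07:00–18:30: 07:50–11:45, 17:50–18:10.
Viktor free within 07:00–18:30: 07:00–09:20, 10:15–11:00, 12:20–18:30.
Yolanda ∩ Viktor: 07:50–09:20, 10:15–11:00, 17:50–18:10.
Yolanda ∩ Viktor ∩ Jun: 07:50–09:20, 10:15–11:00.
Windows ≥ 45 min: 07:50–09:20, 10:15–11:00.
Earliest such window starts at 07:50.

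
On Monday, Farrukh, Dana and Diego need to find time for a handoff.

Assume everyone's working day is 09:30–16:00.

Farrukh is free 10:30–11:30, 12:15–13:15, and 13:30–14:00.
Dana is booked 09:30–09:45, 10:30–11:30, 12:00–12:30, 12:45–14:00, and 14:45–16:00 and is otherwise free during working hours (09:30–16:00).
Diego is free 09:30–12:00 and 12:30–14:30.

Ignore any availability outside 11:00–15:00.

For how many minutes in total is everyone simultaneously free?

15 minutes

Dana free within 09:30–16:00: 09:45–10:30, 11:30–12:00, 12:30–12:45, 14:00–14:45.
Farrukh ∩ Dana: 12:30–12:45.
Farrukh ∩ Dana ∩ Diego: 12:30–12:45.
Restricted to 11:00–15:00: 12:30–12:45.
Total common minutes: 15.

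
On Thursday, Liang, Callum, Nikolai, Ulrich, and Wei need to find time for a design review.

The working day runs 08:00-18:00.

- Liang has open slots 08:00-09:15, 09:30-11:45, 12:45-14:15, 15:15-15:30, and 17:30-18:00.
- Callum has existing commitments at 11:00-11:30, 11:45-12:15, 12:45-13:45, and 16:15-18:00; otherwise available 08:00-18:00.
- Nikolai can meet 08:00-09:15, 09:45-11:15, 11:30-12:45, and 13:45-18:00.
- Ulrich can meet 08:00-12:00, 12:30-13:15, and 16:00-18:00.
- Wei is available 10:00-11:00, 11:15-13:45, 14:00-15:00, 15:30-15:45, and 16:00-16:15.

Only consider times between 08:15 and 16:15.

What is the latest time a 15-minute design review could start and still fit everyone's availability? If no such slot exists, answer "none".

Callum free within 08:00–18:00: 08:00–11:00, 11:30–11:45, 12:15–12:45, 13:45–16:15.
Liang ∩ Callum: 08:00–09:15, 09:30–11:00, 11:30–11:45, 13:45–14:15, 15:15–15:30.
Liang ∩ Callum ∩ Nikolai: 08:00–09:15, 09:45–11:00, 11:30–11:45, 13:45–14:15, 15:15–15:30.
Liang ∩ Callum ∩ Nikolai ∩ Ulrich: 08:00–09:15, 09:45–11:00, 11:30–11:45.
Liang ∩ Callum ∩ Nikolai ∩ Ulrich ∩ Wei: 10:00–11:00, 11:30–11:45.
Restricted to 08:15–16:15: 10:00–11:00, 11:30–11:45.
Windows ≥ 15 min: 10:00–11:00, 11:30–11:45.
Latest start in the last window 11:30–11:45 is 11:45 − 15 min = 11:30.

11:30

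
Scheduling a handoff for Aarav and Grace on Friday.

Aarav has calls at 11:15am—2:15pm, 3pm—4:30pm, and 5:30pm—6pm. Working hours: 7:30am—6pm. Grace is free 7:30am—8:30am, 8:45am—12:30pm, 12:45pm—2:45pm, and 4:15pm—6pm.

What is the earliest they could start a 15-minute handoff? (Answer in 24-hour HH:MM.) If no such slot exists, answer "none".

07:30

Aarav free within 07:30–18:00: 07:30–11:15, 14:15–15:00, 16:30–17:30.
Aarav ∩ Grace: 07:30–08:30, 08:45–11:15, 14:15–14:45, 16:30–17:30.
Windows ≥ 15 min: 07:30–08:30, 08:45–11:15, 14:15–14:45, 16:30–17:30.
Earliest such window starts at 07:30.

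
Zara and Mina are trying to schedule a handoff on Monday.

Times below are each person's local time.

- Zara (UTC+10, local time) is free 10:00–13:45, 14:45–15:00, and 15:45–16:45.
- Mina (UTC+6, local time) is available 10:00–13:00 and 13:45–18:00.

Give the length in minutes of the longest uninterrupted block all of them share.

Zara → UTC: 00:00–03:45, 04:45–05:00, 05:45–06:45.
Mina → UTC: 04:00–07:00, 07:45–12:00.
Zara ∩ Mina: 04:45–05:00, 05:45–06:45.
Common window lengths: 15, 60 min; longest is 60.

60 minutes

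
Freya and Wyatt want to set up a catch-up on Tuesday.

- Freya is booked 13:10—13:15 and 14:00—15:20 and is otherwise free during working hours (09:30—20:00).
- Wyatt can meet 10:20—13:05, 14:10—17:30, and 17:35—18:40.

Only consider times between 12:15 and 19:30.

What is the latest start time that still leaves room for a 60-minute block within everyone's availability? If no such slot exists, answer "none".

17:40

Freya free within 09:30–20:00: 09:30–13:10, 13:15–14:00, 15:20–20:00.
Freya ∩ Wyatt: 10:20–13:05, 15:20–17:30, 17:35–18:40.
Restricted to 12:15–19:30: 12:15–13:05, 15:20–17:30, 17:35–18:40.
Windows ≥ 60 min: 15:20–17:30, 17:35–18:40.
Latest start in the last window 17:35–18:40 is 18:40 − 60 min = 17:40.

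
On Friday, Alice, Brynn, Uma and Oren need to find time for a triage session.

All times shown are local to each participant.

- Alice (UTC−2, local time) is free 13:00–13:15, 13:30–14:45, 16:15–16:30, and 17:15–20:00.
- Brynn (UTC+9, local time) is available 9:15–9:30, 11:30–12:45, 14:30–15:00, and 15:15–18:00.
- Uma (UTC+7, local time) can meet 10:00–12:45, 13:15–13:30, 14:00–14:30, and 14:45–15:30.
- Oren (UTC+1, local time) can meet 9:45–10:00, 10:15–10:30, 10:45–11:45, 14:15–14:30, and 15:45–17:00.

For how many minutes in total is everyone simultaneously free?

0 minutes

Alice → UTC: 15:00–15:15, 15:30–16:45, 18:15–18:30, 19:15–22:00.
Brynn → UTC: 00:15–00:30, 02:30–03:45, 05:30–06:00, 06:15–09:00.
Uma → UTC: 03:00–05:45, 06:15–06:30, 07:00–07:30, 07:45–08:30.
Oren → UTC: 08:45–09:00, 09:15–09:30, 09:45–10:45, 13:15–13:30, 14:45–16:00.
Alice ∩ Brynn: (none).
Alice ∩ Brynn ∩ Uma: (none).
Alice ∩ Brynn ∩ Uma ∩ Oren: (none).
Total common minutes: 0.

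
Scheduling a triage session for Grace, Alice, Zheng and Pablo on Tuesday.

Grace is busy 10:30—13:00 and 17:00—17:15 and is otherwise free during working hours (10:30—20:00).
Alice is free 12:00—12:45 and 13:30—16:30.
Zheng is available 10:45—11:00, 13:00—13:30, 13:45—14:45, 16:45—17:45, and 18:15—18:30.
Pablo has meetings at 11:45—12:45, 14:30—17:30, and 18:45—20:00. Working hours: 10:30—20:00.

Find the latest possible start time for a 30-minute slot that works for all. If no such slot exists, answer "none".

Grace free within 10:30–20:00: 13:00–17:00, 17:15–20:00.
Pablo free within 10:30–20:00: 10:30–11:45, 12:45–14:30, 17:30–18:45.
Grace ∩ Alice: 13:30–16:30.
Grace ∩ Alice ∩ Zheng: 13:45–14:45.
Grace ∩ Alice ∩ Zheng ∩ Pablo: 13:45–14:30.
Windows ≥ 30 min: 13:45–14:30.
Latest start in the last window 13:45–14:30 is 14:30 − 30 min = 14:00.

14:00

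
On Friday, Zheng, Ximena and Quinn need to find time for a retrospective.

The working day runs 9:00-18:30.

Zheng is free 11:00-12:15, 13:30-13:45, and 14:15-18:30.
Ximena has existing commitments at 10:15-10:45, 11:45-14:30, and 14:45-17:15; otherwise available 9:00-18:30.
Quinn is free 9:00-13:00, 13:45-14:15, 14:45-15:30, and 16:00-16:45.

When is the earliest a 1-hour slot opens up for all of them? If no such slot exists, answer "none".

Ximena free within 09:00–18:30: 09:00–10:15, 10:45–11:45, 14:30–14:45, 17:15–18:30.
Zheng ∩ Ximena: 11:00–11:45, 14:30–14:45, 17:15–18:30.
Zheng ∩ Ximena ∩ Quinn: 11:00–11:45.
Windows ≥ 60 min: (none).

none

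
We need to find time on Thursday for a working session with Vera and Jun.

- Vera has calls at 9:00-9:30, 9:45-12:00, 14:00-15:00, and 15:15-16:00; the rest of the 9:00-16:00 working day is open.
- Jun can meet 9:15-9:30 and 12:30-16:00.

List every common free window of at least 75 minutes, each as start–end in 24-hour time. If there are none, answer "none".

12:30–14:00

Vera free within 09:00–16:00: 09:30–09:45, 12:00–14:00, 15:00–15:15.
Vera ∩ Jun: 12:30–14:00, 15:00–15:15.
Windows ≥ 75 min: 12:30–14:00.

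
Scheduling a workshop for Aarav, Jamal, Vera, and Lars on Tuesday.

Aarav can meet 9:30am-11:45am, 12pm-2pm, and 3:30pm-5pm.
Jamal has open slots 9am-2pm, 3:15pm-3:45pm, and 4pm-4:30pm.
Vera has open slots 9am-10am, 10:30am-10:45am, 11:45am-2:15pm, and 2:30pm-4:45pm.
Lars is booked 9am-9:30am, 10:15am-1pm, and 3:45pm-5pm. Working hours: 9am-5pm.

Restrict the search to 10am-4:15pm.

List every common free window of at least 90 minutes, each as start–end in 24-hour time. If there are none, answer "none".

Lars free within 09:00–17:00: 09:30–10:15, 13:00–15:45.
Aarav ∩ Jamal: 09:30–11:45, 12:00–14:00, 15:30–15:45, 16:00–16:30.
Aarav ∩ Jamal ∩ Vera: 09:30–10:00, 10:30–10:45, 12:00–14:00, 15:30–15:45, 16:00–16:30.
Aarav ∩ Jamal ∩ Vera ∩ Lars: 09:30–10:00, 13:00–14:00, 15:30–15:45.
Restricted to 10:00–16:15: 13:00–14:00, 15:30–15:45.
Windows ≥ 90 min: (none).

none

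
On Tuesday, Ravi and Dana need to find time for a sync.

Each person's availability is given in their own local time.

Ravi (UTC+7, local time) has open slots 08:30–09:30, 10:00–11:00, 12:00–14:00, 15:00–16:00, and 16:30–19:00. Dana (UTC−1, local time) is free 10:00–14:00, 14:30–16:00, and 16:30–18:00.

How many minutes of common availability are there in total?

60 minutes

Ravi → UTC: 01:30–02:30, 03:00–04:00, 05:00–07:00, 08:00–09:00, 09:30–12:00.
Dana → UTC: 11:00–15:00, 15:30–17:00, 17:30–19:00.
Ravi ∩ Dana: 11:00–12:00.
Total common minutes: 60.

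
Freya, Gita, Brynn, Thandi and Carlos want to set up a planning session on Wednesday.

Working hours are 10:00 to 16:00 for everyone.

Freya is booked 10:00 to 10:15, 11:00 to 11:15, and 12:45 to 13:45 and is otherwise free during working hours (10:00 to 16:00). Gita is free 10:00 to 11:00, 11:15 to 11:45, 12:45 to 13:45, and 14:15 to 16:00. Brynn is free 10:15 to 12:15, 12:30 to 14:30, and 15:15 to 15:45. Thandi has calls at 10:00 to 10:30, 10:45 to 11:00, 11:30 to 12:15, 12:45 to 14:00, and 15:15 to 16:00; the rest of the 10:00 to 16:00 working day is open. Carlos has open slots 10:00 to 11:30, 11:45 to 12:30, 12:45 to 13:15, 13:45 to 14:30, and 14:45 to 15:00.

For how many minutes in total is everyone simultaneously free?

45 minutes

Freya free within 10:00–16:00: 10:15–11:00, 11:15–12:45, 13:45–16:00.
Thandi free within 10:00–16:00: 10:30–10:45, 11:00–11:30, 12:15–12:45, 14:00–15:15.
Freya ∩ Gita: 10:15–11:00, 11:15–11:45, 14:15–16:00.
Freya ∩ Gita ∩ Brynn: 10:15–11:00, 11:15–11:45, 14:15–14:30, 15:15–15:45.
Freya ∩ Gita ∩ Brynn ∩ Thandi: 10:30–10:45, 11:15–11:30, 14:15–14:30.
Freya ∩ Gita ∩ Brynn ∩ Thandi ∩ Carlos: 10:30–10:45, 11:15–11:30, 14:15–14:30.
Total common minutes: 15 + 15 + 15 = 45.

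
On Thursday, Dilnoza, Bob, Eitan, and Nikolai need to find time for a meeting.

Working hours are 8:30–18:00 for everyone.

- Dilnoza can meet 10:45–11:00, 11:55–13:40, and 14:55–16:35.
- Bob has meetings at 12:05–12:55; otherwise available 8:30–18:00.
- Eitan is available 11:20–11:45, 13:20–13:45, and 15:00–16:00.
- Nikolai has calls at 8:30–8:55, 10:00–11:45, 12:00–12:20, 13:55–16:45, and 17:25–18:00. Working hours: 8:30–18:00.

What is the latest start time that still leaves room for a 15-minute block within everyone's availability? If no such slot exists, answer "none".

13:25

Bob free within 08:30–18:00: 08:30–12:05, 12:55–18:00.
Nikolai free within 08:30–18:00: 08:55–10:00, 11:45–12:00, 12:20–13:55, 16:45–17:25.
Dilnoza ∩ Bob: 10:45–11:00, 11:55–12:05, 12:55–13:40, 14:55–16:35.
Dilnoza ∩ Bob ∩ Eitan: 13:20–13:40, 15:00–16:00.
Dilnoza ∩ Bob ∩ Eitan ∩ Nikolai: 13:20–13:40.
Windows ≥ 15 min: 13:20–13:40.
Latest start in the last window 13:20–13:40 is 13:40 − 15 min = 13:25.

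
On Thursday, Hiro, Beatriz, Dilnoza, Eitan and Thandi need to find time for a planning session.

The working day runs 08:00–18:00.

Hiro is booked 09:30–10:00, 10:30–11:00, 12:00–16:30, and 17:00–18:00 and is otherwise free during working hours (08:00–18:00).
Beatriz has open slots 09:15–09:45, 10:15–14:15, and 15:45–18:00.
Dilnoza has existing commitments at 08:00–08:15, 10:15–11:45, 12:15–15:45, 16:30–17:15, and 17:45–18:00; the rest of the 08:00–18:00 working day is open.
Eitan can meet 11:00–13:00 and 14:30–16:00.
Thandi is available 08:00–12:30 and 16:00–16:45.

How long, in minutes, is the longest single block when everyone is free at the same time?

15 minutes

Hiro free within 08:00–18:00: 08:00–09:30, 10:00–10:30, 11:00–12:00, 16:30–17:00.
Dilnoza free within 08:00–18:00: 08:15–10:15, 11:45–12:15, 15:45–16:30, 17:15–17:45.
Hiro ∩ Beatriz: 09:15–09:30, 10:15–10:30, 11:00–12:00, 16:30–17:00.
Hiro ∩ Beatriz ∩ Dilnoza: 09:15–09:30, 11:45–12:00.
Hiro ∩ Beatriz ∩ Dilnoza ∩ Eitan: 11:45–12:00.
Hiro ∩ Beatriz ∩ Dilnoza ∩ Eitan ∩ Thandi: 11:45–12:00.
Single common window of 15 minutes.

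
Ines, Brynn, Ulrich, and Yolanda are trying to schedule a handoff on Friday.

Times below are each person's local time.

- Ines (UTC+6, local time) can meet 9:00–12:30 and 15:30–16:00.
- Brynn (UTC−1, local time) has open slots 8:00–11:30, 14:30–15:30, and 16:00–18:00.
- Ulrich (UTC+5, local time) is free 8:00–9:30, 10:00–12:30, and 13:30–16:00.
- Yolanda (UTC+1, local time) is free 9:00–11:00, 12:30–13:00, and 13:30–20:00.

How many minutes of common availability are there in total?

Ines → UTC: 03:00–06:30, 09:30–10:00.
Brynn → UTC: 09:00–12:30, 15:30–16:30, 17:00–19:00.
Ulrich → UTC: 03:00–04:30, 05:00–07:30, 08:30–11:00.
Yolanda → UTC: 08:00–10:00, 11:30–12:00, 12:30–19:00.
Ines ∩ Brynn: 09:30–10:00.
Ines ∩ Brynn ∩ Ulrich: 09:30–10:00.
Ines ∩ Brynn ∩ Ulrich ∩ Yolanda: 09:30–10:00.
Total common minutes: 30.

30 minutes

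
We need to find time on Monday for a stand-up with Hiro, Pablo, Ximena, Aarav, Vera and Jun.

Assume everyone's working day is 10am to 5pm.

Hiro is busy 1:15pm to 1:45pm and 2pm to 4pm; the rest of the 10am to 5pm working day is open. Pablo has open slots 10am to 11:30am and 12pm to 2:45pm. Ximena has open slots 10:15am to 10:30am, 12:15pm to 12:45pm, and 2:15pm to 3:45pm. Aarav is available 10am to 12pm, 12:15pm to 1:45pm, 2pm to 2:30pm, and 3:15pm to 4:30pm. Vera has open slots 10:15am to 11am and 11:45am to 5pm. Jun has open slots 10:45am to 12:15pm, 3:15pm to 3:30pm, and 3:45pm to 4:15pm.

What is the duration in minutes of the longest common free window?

0 minutes

Hiro free within 10:00–17:00: 10:00–13:15, 13:45–14:00, 16:00–17:00.
Hiro ∩ Pablo: 10:00–11:30, 12:00–13:15, 13:45–14:00.
Hiro ∩ Pablo ∩ Ximena: 10:15–10:30, 12:15–12:45.
Hiro ∩ Pablo ∩ Ximena ∩ Aarav: 10:15–10:30, 12:15–12:45.
Hiro ∩ Pablo ∩ Ximena ∩ Aarav ∩ Vera: 10:15–10:30, 12:15–12:45.
Hiro ∩ Pablo ∩ Ximena ∩ Aarav ∩ Vera ∩ Jun: (none).
No common window.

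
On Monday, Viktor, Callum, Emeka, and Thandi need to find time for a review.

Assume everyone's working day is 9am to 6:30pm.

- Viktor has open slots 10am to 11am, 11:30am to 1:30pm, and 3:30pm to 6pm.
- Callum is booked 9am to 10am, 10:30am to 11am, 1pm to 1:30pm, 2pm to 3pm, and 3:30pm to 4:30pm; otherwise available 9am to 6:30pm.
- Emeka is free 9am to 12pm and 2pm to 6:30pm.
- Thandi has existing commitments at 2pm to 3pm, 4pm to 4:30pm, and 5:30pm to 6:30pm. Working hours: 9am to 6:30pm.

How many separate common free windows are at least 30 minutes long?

3

Callum free within 09:00–18:30: 10:00–10:30, 11:00–13:00, 13:30–14:00, 15:00–15:30, 16:30–18:30.
Thandi free within 09:00–18:30: 09:00–14:00, 15:00–16:00, 16:30–17:30.
Viktor ∩ Callum: 10:00–10:30, 11:30–13:00, 16:30–18:00.
Viktor ∩ Callum ∩ Emeka: 10:00–10:30, 11:30–12:00, 16:30–18:00.
Viktor ∩ Callum ∩ Emeka ∩ Thandi: 10:00–10:30, 11:30–12:00, 16:30–17:30.
Windows ≥ 30 min: 10:00–10:30, 11:30–12:00, 16:30–17:30.
That's 3 windows.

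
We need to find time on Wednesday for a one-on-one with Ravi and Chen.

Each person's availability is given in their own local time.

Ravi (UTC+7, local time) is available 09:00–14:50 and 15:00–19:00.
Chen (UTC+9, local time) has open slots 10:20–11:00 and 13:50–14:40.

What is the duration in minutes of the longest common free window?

50 minutes

Ravi → UTC: 02:00–07:50, 08:00–12:00.
Chen → UTC: 01:20–02:00, 04:50–05:40.
Ravi ∩ Chen: 04:50–05:40.
Single common window of 50 minutes.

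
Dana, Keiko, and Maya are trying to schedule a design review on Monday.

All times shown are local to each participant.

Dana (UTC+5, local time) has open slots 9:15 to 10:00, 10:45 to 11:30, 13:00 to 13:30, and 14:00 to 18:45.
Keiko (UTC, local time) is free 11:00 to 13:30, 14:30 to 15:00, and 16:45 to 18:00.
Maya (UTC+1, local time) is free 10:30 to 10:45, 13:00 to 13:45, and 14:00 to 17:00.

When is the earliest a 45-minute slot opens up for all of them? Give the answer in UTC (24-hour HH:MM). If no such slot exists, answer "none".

12:00

Dana → UTC: 04:15–05:00, 05:45–06:30, 08:00–08:30, 09:00–13:45.
Keiko → UTC: 11:00–13:30, 14:30–15:00, 16:45–18:00.
Maya → UTC: 09:30–09:45, 12:00–12:45, 13:00–16:00.
Dana ∩ Keiko: 11:00–13:30.
Dana ∩ Keiko ∩ Maya: 12:00–12:45, 13:00–13:30.
Windows ≥ 45 min: 12:00–12:45.
Earliest such window starts at 12:00.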